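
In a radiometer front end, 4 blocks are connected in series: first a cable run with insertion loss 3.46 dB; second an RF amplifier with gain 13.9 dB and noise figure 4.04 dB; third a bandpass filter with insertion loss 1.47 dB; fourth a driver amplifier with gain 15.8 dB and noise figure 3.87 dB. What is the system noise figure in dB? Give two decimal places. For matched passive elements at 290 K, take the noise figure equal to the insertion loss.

Convert to linear (a loss of L dB is a gain of −L dB): F_i = 10^(NF_i/10), G_i = 10^(G_i,dB/10)
  Stage 1: F_1 = 10^(3.46/10) = 2.218, G_1 = 10^(−3.46/10) = 0.4508
  Stage 2: F_2 = 10^(4.04/10) = 2.535, G_2 = 10^(13.9/10) = 24.55
  Stage 3: F_3 = 10^(1.47/10) = 1.403, G_3 = 10^(−1.47/10) = 0.7129
  Stage 4: F_4 = 10^(3.87/10) = 2.438, G_4 = 10^(15.8/10) = 38.02
Friis cascade:
  F = 2.218 + (2.535 − 1)/0.4508 + (1.403 − 1)/11.07 + (2.438 − 1)/7.889 = 5.842
NF = 10 log₁₀(5.842) = 7.67 dB

7.67 dB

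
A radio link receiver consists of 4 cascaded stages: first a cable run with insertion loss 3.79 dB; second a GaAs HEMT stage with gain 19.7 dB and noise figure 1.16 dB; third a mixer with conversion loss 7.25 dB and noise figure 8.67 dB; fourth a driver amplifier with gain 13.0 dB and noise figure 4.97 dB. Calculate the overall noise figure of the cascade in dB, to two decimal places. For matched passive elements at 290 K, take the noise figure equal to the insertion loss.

5.54 dB

Convert to linear (a loss of L dB is a gain of −L dB): F_i = 10^(NF_i/10), G_i = 10^(G_i,dB/10)
  Stage 1: F_1 = 10^(3.79/10) = 2.393, G_1 = 10^(−3.79/10) = 0.4178
  Stage 2: F_2 = 10^(1.16/10) = 1.306, G_2 = 10^(19.7/10) = 93.33
  Stage 3: F_3 = 10^(8.67/10) = 7.362, G_3 = 10^(−7.25/10) = 0.1884
  Stage 4: F_4 = 10^(4.97/10) = 3.141, G_4 = 10^(13.0/10) = 19.95
Friis cascade:
  F = 2.393 + (1.306 − 1)/0.4178 + (7.362 − 1)/38.99 + (3.141 − 1)/7.345 = 3.581
NF = 10 log₁₀(3.581) = 5.54 dB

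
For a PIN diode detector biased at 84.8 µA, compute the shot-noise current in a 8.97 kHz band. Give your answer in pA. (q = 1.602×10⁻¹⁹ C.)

I_n = √(2qI·B)
2qI·B = 2 × 1.602×10⁻¹⁹ × 8.48×10⁻⁵ × 8.97×10³ = 2.44×10⁻¹⁹ A²
I_n = √(2.44×10⁻¹⁹) = 4.94×10⁻¹⁰ A = 494 pA

494 pA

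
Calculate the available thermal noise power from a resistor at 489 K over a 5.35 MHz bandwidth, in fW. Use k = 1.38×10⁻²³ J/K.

P_n = kTB = 1.38×10⁻²³ × 489 × 5.35×10⁶ = 3.61×10⁻¹⁴ W = 36.1 fW

36.1 fW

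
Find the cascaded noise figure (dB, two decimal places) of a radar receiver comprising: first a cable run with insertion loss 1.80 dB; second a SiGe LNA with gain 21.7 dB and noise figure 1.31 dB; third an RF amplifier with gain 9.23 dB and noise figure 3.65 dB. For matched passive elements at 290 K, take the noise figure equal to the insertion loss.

3.14 dB

Convert to linear (a loss of L dB is a gain of −L dB): F_i = 10^(NF_i/10), G_i = 10^(G_i,dB/10)
  Stage 1: F_1 = 10^(1.80/10) = 1.514, G_1 = 10^(−1.80/10) = 0.6607
  Stage 2: F_2 = 10^(1.31/10) = 1.352, G_2 = 10^(21.7/10) = 147.9
  Stage 3: F_3 = 10^(3.65/10) = 2.317, G_3 = 10^(9.23/10) = 8.375
Friis cascade:
  F = 1.514 + (1.352 − 1)/0.6607 + (2.317 − 1)/97.72 = 2.060
NF = 10 log₁₀(2.060) = 3.14 dB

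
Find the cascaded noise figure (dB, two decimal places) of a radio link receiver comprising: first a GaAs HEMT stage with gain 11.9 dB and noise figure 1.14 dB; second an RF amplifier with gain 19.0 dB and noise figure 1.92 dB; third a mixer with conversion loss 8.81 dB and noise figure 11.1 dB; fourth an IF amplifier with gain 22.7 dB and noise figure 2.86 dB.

1.31 dB

Convert to linear (a loss of L dB is a gain of −L dB): F_i = 10^(NF_i/10), G_i = 10^(G_i,dB/10)
  Stage 1: F_1 = 10^(1.14/10) = 1.300, G_1 = 10^(11.9/10) = 15.49
  Stage 2: F_2 = 10^(1.92/10) = 1.556, G_2 = 10^(19.0/10) = 79.43
  Stage 3: F_3 = 10^(11.1/10) = 12.88, G_3 = 10^(−8.81/10) = 0.1315
  Stage 4: F_4 = 10^(2.86/10) = 1.932, G_4 = 10^(22.7/10) = 186.2
Friis cascade:
  F = 1.300 + (1.556 − 1)/15.49 + (12.88 − 1)/1230 + (1.932 − 1)/161.8 = 1.351
NF = 10 log₁₀(1.351) = 1.31 dB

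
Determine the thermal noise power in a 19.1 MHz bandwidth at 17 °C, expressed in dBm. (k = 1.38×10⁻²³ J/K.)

T = 17 °C + 273.15 = 290.15 K
P_n = kTB = 1.38×10⁻²³ × 290.15 × 1.91×10⁷ = 7.65×10⁻¹⁴ W
In dBm: 10 log₁₀(7.65×10⁻¹⁴ / 10⁻³) = −101.2 dBm

−101.2 dBm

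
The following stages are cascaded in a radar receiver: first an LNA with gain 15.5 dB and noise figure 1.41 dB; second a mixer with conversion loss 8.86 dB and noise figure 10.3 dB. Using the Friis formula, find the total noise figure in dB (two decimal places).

Convert to linear (a loss of L dB is a gain of −L dB): F_i = 10^(NF_i/10), G_i = 10^(G_i,dB/10)
  Stage 1: F_1 = 10^(1.41/10) = 1.384, G_1 = 10^(15.5/10) = 35.48
  Stage 2: F_2 = 10^(10.3/10) = 10.72, G_2 = 10^(−8.86/10) = 0.1300
Friis cascade:
  F = 1.384 + (10.72 − 1)/35.48 = 1.657
NF = 10 log₁₀(1.657) = 2.19 dB

2.19 dB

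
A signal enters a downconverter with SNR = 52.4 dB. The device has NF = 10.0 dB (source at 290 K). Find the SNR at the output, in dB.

42.4 dB

By definition F = SNR_in/SNR_out, so in dB: SNR_out = SNR_in − NF
SNR_out = 52.4 − 10.0 = 42.4 dB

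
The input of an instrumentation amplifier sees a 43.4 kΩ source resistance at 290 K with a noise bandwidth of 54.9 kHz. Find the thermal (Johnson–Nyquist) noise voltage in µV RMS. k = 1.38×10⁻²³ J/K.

V_n = √(4kTRB)
4kTRB = 4 × 1.38×10⁻²³ × 290 × 4.34×10⁴ × 5.49×10⁴ = 3.81×10⁻¹¹ V²
V_n = √(3.81×10⁻¹¹) = 6.18×10⁻⁶ V = 6.18 µV

6.18 µV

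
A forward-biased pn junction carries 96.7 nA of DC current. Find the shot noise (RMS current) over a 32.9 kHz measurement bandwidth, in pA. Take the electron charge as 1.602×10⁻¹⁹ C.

I_n = √(2qI·B)
2qI·B = 2 × 1.602×10⁻¹⁹ × 9.67×10⁻⁸ × 3.29×10⁴ = 1.02×10⁻²¹ A²
I_n = √(1.02×10⁻²¹) = 3.19×10⁻¹¹ A = 31.9 pA

31.9 pA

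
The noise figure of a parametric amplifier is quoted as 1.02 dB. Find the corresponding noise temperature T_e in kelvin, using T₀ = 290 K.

F = 10^(1.02/10) = 1.26474
T_e = (F − 1)·T₀ = (1.26474 − 1) × 290 = 76.8 K

76.8 K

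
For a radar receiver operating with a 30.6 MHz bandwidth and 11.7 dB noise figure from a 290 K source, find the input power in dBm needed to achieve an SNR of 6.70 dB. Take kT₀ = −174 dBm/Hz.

−80.7 dBm

Sensitivity = −174 + 10 log₁₀(B) + NF + SNR_min
= −174 + 74.86 + 11.7 + 6.70
= −80.74 dBm → −80.7 dBm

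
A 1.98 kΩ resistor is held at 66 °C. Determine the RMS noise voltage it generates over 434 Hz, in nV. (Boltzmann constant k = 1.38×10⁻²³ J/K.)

127 nV

T = 66 °C + 273.15 = 339.15 K
V_n = √(4kTRB)
4kTRB = 4 × 1.38×10⁻²³ × 339.15 × 1.98×10³ × 4.34×10² = 1.61×10⁻¹⁴ V²
V_n = √(1.61×10⁻¹⁴) = 1.27×10⁻⁷ V = 127 nV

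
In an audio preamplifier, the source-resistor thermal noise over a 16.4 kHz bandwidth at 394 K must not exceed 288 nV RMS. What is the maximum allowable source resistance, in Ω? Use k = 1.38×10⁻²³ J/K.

Johnson–Nyquist: V_n = √(4kTRB) ⇒ R = V_n² / (4kTB)
4kTB = 4 × 1.38×10⁻²³ × 394 × 1.64×10⁴ = 3.57×10⁻¹⁶
R = (2.88×10⁻⁷)² / 3.57×10⁻¹⁶ = 2.33×10² Ω = 233 Ω

233 Ω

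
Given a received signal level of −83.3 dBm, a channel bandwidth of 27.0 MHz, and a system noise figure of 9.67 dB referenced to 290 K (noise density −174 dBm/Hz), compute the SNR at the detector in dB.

Noise floor: N = −174 + 10 log₁₀(B) + NF
10 log₁₀(2.70×10⁷) = 74.31 dB
N = −174 + 74.31 + 9.67 = −90.02 dBm
SNR = P_sig − N = −83.3 − (−90.02) = 6.72 dB → 6.7 dB

6.7 dB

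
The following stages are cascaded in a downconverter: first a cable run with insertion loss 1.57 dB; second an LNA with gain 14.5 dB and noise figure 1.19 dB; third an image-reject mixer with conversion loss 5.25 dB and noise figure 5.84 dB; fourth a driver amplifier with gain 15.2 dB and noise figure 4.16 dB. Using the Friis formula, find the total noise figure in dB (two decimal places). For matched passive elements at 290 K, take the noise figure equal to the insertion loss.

3.63 dB

Convert to linear (a loss of L dB is a gain of −L dB): F_i = 10^(NF_i/10), G_i = 10^(G_i,dB/10)
  Stage 1: F_1 = 10^(1.57/10) = 1.435, G_1 = 10^(−1.57/10) = 0.6966
  Stage 2: F_2 = 10^(1.19/10) = 1.315, G_2 = 10^(14.5/10) = 28.18
  Stage 3: F_3 = 10^(5.84/10) = 3.837, G_3 = 10^(−5.25/10) = 0.2985
  Stage 4: F_4 = 10^(4.16/10) = 2.606, G_4 = 10^(15.2/10) = 33.11
Friis cascade:
  F = 1.435 + (1.315 − 1)/0.6966 + (3.837 − 1)/19.63 + (2.606 − 1)/5.861 = 2.307
NF = 10 log₁₀(2.307) = 3.63 dB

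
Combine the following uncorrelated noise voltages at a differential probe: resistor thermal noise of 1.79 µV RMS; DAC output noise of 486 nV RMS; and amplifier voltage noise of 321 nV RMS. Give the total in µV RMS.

Uncorrelated sources add in power (mean-square): V_tot = √(ΣV_i²)
V_tot = √[(1.79×10⁻⁶)² + (4.86×10⁻⁷)² + (3.21×10⁻⁷)²] = 1.88×10⁻⁶ V = 1.88 µV

1.88 µV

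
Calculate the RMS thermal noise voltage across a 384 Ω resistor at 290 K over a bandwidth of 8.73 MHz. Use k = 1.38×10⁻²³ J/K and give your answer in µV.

V_n = √(4kTRB)
4kTRB = 4 × 1.38×10⁻²³ × 290 × 3.84×10² × 8.73×10⁶ = 5.37×10⁻¹¹ V²
V_n = √(5.37×10⁻¹¹) = 7.33×10⁻⁶ V = 7.33 µV

7.33 µV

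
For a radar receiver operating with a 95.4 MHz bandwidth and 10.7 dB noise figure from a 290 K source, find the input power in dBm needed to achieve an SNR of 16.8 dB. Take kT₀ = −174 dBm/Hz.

Sensitivity = −174 + 10 log₁₀(B) + NF + SNR_min
= −174 + 79.8 + 10.7 + 16.8
= −66.7 dBm → −66.7 dBm

−66.7 dBm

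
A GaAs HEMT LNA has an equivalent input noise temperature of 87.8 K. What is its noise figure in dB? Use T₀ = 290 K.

F = 1 + T_e/T₀ = 1 + 87.8/290 = 1.30276
NF = 10 log₁₀(1.30276) = 1.15 dB

1.15 dB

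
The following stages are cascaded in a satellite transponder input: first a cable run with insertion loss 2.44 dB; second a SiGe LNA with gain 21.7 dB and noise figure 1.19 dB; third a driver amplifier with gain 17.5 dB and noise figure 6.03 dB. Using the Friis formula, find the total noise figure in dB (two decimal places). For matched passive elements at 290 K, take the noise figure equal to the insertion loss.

3.70 dB

Convert to linear (a loss of L dB is a gain of −L dB): F_i = 10^(NF_i/10), G_i = 10^(G_i,dB/10)
  Stage 1: F_1 = 10^(2.44/10) = 1.754, G_1 = 10^(−2.44/10) = 0.5702
  Stage 2: F_2 = 10^(1.19/10) = 1.315, G_2 = 10^(21.7/10) = 147.9
  Stage 3: F_3 = 10^(6.03/10) = 4.009, G_3 = 10^(17.5/10) = 56.23
Friis cascade:
  F = 1.754 + (1.315 − 1)/0.5702 + (4.009 − 1)/84.33 = 2.342
NF = 10 log₁₀(2.342) = 3.70 dB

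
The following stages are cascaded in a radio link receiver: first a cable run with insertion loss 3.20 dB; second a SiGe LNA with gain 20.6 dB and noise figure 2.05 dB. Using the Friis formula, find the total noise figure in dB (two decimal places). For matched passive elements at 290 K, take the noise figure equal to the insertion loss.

5.25 dB

Convert to linear (a loss of L dB is a gain of −L dB): F_i = 10^(NF_i/10), G_i = 10^(G_i,dB/10)
  Stage 1: F_1 = 10^(3.20/10) = 2.089, G_1 = 10^(−3.20/10) = 0.4786
  Stage 2: F_2 = 10^(2.05/10) = 1.603, G_2 = 10^(20.6/10) = 114.8
Friis cascade:
  F = 2.089 + (1.603 − 1)/0.4786 = 3.350
NF = 10 log₁₀(3.350) = 5.25 dB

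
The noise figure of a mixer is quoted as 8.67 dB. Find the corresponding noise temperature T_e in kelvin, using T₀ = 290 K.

1845 K

F = 10^(8.67/10) = 7.36207
T_e = (F − 1)·T₀ = (7.36207 − 1) × 290 = 1845 K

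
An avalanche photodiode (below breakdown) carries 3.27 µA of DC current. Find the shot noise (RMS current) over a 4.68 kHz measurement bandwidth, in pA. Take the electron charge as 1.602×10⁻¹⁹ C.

70.0 pA

I_n = √(2qI·B)
2qI·B = 2 × 1.602×10⁻¹⁹ × 3.27×10⁻⁶ × 4.68×10³ = 4.90×10⁻²¹ A²
I_n = √(4.90×10⁻²¹) = 7.00×10⁻¹¹ A = 70.0 pA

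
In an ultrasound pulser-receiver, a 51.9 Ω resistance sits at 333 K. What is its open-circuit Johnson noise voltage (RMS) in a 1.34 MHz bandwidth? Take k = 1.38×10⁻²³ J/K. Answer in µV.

V_n = √(4kTRB)
4kTRB = 4 × 1.38×10⁻²³ × 333 × 5.19×10¹ × 1.34×10⁶ = 1.28×10⁻¹² V²
V_n = √(1.28×10⁻¹²) = 1.13×10⁻⁶ V = 1.13 µV

1.13 µV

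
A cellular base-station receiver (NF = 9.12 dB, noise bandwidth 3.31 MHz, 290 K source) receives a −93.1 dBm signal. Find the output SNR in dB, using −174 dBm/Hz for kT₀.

Noise floor: N = −174 + 10 log₁₀(B) + NF
10 log₁₀(3.31×10⁶) = 65.2 dB
N = −174 + 65.2 + 9.12 = −99.68 dBm
SNR = P_sig − N = −93.1 − (−99.68) = 6.58 dB → 6.6 dB

6.6 dB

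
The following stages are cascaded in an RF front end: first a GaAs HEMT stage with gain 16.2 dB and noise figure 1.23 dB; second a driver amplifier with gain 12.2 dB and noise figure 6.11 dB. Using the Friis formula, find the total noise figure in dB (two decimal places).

Convert to linear (a loss of L dB is a gain of −L dB): F_i = 10^(NF_i/10), G_i = 10^(G_i,dB/10)
  Stage 1: F_1 = 10^(1.23/10) = 1.327, G_1 = 10^(16.2/10) = 41.69
  Stage 2: F_2 = 10^(6.11/10) = 4.083, G_2 = 10^(12.2/10) = 16.60
Friis cascade:
  F = 1.327 + (4.083 − 1)/41.69 = 1.401
NF = 10 log₁₀(1.401) = 1.47 dB

1.47 dB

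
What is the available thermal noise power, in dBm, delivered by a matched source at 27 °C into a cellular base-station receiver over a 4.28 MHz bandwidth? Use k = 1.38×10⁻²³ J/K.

−107.5 dBm

T = 27 °C + 273.15 = 300.15 K
P_n = kTB = 1.38×10⁻²³ × 300.15 × 4.28×10⁶ = 1.77×10⁻¹⁴ W
In dBm: 10 log₁₀(1.77×10⁻¹⁴ / 10⁻³) = −107.5 dBm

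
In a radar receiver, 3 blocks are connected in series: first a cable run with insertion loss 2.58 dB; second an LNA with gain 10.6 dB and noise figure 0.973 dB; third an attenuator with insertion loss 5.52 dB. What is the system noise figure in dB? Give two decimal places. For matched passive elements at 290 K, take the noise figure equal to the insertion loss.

4.27 dB

Convert to linear (a loss of L dB is a gain of −L dB): F_i = 10^(NF_i/10), G_i = 10^(G_i,dB/10)
  Stage 1: F_1 = 10^(2.58/10) = 1.811, G_1 = 10^(−2.58/10) = 0.5521
  Stage 2: F_2 = 10^(0.973/10) = 1.251, G_2 = 10^(10.6/10) = 11.48
  Stage 3: F_3 = 10^(5.52/10) = 3.565, G_3 = 10^(−5.52/10) = 0.2805
Friis cascade:
  F = 1.811 + (1.251 − 1)/0.5521 + (3.565 − 1)/6.339 = 2.671
NF = 10 log₁₀(2.671) = 4.27 dB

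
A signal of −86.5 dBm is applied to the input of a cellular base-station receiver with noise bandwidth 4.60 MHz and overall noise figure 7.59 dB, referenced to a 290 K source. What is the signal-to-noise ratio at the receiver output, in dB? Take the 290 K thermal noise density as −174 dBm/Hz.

Noise floor: N = −174 + 10 log₁₀(B) + NF
10 log₁₀(4.60×10⁶) = 66.63 dB
N = −174 + 66.63 + 7.59 = −99.78 dBm
SNR = P_sig − N = −86.5 − (−99.78) = 13.28 dB → 13.3 dB

13.3 dB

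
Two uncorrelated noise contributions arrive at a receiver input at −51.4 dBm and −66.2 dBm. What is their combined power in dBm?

Convert to linear, add, convert back:
P₁ = 7.24×10⁻⁹ W, P₂ = 2.40×10⁻¹⁰ W
P_tot = 7.48×10⁻⁹ W → 10 log₁₀(P_tot / 10⁻³) = −51.3 dBm

−51.3 dBm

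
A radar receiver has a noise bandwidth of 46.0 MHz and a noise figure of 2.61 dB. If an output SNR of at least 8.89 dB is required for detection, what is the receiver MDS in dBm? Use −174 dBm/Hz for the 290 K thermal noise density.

−85.9 dBm

Sensitivity = −174 + 10 log₁₀(B) + NF + SNR_min
= −174 + 76.63 + 2.61 + 8.89
= −85.87 dBm → −85.9 dBm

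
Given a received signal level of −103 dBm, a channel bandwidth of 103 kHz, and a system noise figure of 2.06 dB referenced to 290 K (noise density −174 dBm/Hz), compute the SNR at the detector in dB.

Noise floor: N = −174 + 10 log₁₀(B) + NF
10 log₁₀(1.03×10⁵) = 50.13 dB
N = −174 + 50.13 + 2.06 = −121.81 dBm
SNR = P_sig − N = −103 − (−121.81) = 18.81 dB → 18.8 dB

18.8 dB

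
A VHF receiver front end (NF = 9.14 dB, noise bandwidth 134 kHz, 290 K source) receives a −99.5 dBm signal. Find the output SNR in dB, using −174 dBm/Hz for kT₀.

Noise floor: N = −174 + 10 log₁₀(B) + NF
10 log₁₀(1.34×10⁵) = 51.27 dB
N = −174 + 51.27 + 9.14 = −113.59 dBm
SNR = P_sig − N = −99.5 − (−113.59) = 14.09 dB → 14.1 dB

14.1 dB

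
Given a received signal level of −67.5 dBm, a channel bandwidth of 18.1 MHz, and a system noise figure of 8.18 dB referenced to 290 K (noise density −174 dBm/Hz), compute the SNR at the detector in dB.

25.7 dB

Noise floor: N = −174 + 10 log₁₀(B) + NF
10 log₁₀(1.81×10⁷) = 72.58 dB
N = −174 + 72.58 + 8.18 = −93.24 dBm
SNR = P_sig − N = −67.5 − (−93.24) = 25.74 dB → 25.7 dB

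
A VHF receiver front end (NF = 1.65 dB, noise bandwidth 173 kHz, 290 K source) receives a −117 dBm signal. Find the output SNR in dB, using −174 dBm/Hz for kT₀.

3.0 dB

Noise floor: N = −174 + 10 log₁₀(B) + NF
10 log₁₀(1.73×10⁵) = 52.38 dB
N = −174 + 52.38 + 1.65 = −119.97 dBm
SNR = P_sig − N = −117 − (−119.97) = 2.97 dB → 3.0 dB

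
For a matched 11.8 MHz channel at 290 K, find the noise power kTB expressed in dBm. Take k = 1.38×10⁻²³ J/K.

P_n = kTB = 1.38×10⁻²³ × 290 × 1.18×10⁷ = 4.72×10⁻¹⁴ W
In dBm: 10 log₁₀(4.72×10⁻¹⁴ / 10⁻³) = −103.3 dBm

−103.3 dBm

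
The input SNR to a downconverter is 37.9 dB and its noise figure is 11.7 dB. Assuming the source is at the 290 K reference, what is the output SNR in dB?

By definition F = SNR_in/SNR_out, so in dB: SNR_out = SNR_in − NF
SNR_out = 37.9 − 11.7 = 26.2 dB

26.2 dB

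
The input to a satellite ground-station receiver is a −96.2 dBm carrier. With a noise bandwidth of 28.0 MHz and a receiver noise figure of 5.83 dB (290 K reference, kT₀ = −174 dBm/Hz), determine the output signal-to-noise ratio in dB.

−2.5 dB

Noise floor: N = −174 + 10 log₁₀(B) + NF
10 log₁₀(2.80×10⁷) = 74.47 dB
N = −174 + 74.47 + 5.83 = −93.70 dBm
SNR = P_sig − N = −96.2 − (−93.70) = −2.50 dB → −2.5 dB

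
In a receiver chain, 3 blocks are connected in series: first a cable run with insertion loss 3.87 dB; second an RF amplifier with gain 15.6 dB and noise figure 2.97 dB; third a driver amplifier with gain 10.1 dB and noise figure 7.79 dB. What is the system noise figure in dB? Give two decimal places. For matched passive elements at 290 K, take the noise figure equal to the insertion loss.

7.13 dB

Convert to linear (a loss of L dB is a gain of −L dB): F_i = 10^(NF_i/10), G_i = 10^(G_i,dB/10)
  Stage 1: F_1 = 10^(3.87/10) = 2.438, G_1 = 10^(−3.87/10) = 0.4102
  Stage 2: F_2 = 10^(2.97/10) = 1.982, G_2 = 10^(15.6/10) = 36.31
  Stage 3: F_3 = 10^(7.79/10) = 6.012, G_3 = 10^(10.1/10) = 10.23
Friis cascade:
  F = 2.438 + (1.982 − 1)/0.4102 + (6.012 − 1)/14.89 = 5.167
NF = 10 log₁₀(5.167) = 7.13 dB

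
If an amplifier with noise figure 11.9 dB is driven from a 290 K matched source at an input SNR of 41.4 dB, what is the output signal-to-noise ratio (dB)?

By definition F = SNR_in/SNR_out, so in dB: SNR_out = SNR_in − NF
SNR_out = 41.4 − 11.9 = 29.5 dB

29.5 dB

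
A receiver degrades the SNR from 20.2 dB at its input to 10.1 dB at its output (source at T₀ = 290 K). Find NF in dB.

10.1 dB

NF (dB) = SNR_in(dB) − SNR_out(dB) when the source is at T₀
NF = 20.2 − 10.1 = 10.1 dB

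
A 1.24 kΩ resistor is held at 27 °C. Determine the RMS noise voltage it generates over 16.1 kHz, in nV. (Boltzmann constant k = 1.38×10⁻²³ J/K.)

T = 27 °C + 273.15 = 300.15 K
V_n = √(4kTRB)
4kTRB = 4 × 1.38×10⁻²³ × 300.15 × 1.24×10³ × 1.61×10⁴ = 3.31×10⁻¹³ V²
V_n = √(3.31×10⁻¹³) = 5.75×10⁻⁷ V = 575 nV

575 nV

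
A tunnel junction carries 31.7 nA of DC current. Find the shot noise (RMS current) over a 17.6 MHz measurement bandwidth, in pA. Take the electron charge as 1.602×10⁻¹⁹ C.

I_n = √(2qI·B)
2qI·B = 2 × 1.602×10⁻¹⁹ × 3.17×10⁻⁸ × 1.76×10⁷ = 1.79×10⁻¹⁹ A²
I_n = √(1.79×10⁻¹⁹) = 4.23×10⁻¹⁰ A = 423 pA

423 pA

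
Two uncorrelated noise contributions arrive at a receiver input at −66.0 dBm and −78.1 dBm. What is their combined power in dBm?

Convert to linear, add, convert back:
P₁ = 2.51×10⁻¹⁰ W, P₂ = 1.55×10⁻¹¹ W
P_tot = 2.67×10⁻¹⁰ W → 10 log₁₀(P_tot / 10⁻³) = −65.7 dBm

−65.7 dBm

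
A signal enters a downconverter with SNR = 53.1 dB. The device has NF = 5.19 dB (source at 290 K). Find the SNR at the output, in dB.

By definition F = SNR_in/SNR_out, so in dB: SNR_out = SNR_in − NF
SNR_out = 53.1 − 5.19 = 47.91 dB

47.91 dB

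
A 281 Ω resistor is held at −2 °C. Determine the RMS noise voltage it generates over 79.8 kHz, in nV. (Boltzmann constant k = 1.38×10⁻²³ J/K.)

T = −2 °C + 273.15 = 271.15 K
V_n = √(4kTRB)
4kTRB = 4 × 1.38×10⁻²³ × 271.15 × 2.81×10² × 7.98×10⁴ = 3.36×10⁻¹³ V²
V_n = √(3.36×10⁻¹³) = 5.79×10⁻⁷ V = 579 nV

579 nV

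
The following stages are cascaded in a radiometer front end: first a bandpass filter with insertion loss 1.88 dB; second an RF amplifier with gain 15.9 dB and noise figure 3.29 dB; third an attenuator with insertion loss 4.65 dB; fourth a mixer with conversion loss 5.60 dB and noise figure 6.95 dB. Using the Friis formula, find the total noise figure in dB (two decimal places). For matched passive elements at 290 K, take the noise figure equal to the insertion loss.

Convert to linear (a loss of L dB is a gain of −L dB): F_i = 10^(NF_i/10), G_i = 10^(G_i,dB/10)
  Stage 1: F_1 = 10^(1.88/10) = 1.542, G_1 = 10^(−1.88/10) = 0.6486
  Stage 2: F_2 = 10^(3.29/10) = 2.133, G_2 = 10^(15.9/10) = 38.90
  Stage 3: F_3 = 10^(4.65/10) = 2.917, G_3 = 10^(−4.65/10) = 0.3428
  Stage 4: F_4 = 10^(6.95/10) = 4.955, G_4 = 10^(−5.60/10) = 0.2754
Friis cascade:
  F = 1.542 + (2.133 − 1)/0.6486 + (2.917 − 1)/25.23 + (4.955 − 1)/8.650 = 3.822
NF = 10 log₁₀(3.822) = 5.82 dB

5.82 dB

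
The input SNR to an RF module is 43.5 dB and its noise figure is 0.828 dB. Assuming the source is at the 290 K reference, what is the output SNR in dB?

By definition F = SNR_in/SNR_out, so in dB: SNR_out = SNR_in − NF
SNR_out = 43.5 − 0.828 = 42.672 dB

42.672 dB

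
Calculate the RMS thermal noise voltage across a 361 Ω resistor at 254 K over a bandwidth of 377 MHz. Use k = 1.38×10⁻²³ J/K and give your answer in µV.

V_n = √(4kTRB)
4kTRB = 4 × 1.38×10⁻²³ × 254 × 3.61×10² × 3.77×10⁸ = 1.91×10⁻⁹ V²
V_n = √(1.91×10⁻⁹) = 4.37×10⁻⁵ V = 43.7 µV

43.7 µV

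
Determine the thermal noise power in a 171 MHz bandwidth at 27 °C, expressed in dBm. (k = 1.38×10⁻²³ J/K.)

−91.5 dBm

T = 27 °C + 273.15 = 300.15 K
P_n = kTB = 1.38×10⁻²³ × 300.15 × 1.71×10⁸ = 7.08×10⁻¹³ W
In dBm: 10 log₁₀(7.08×10⁻¹³ / 10⁻³) = −91.5 dBm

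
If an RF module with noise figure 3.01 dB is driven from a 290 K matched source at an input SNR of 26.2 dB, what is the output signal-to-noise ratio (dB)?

23.19 dB

By definition F = SNR_in/SNR_out, so in dB: SNR_out = SNR_in − NF
SNR_out = 26.2 − 3.01 = 23.19 dB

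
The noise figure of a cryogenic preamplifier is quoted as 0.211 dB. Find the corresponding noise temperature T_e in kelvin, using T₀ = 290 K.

F = 10^(0.211/10) = 1.04978
T_e = (F − 1)·T₀ = (1.04978 − 1) × 290 = 14.4 K

14.4 K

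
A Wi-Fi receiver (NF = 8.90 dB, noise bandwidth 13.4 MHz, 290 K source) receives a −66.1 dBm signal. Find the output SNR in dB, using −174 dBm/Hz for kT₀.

27.7 dB

Noise floor: N = −174 + 10 log₁₀(B) + NF
10 log₁₀(1.34×10⁷) = 71.27 dB
N = −174 + 71.27 + 8.90 = −93.83 dBm
SNR = P_sig − N = −66.1 − (−93.83) = 27.73 dB → 27.7 dB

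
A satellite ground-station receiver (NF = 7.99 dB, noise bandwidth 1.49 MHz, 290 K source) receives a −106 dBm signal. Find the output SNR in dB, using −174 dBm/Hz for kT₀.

Noise floor: N = −174 + 10 log₁₀(B) + NF
10 log₁₀(1.49×10⁶) = 61.73 dB
N = −174 + 61.73 + 7.99 = −104.28 dBm
SNR = P_sig − N = −106 − (−104.28) = −1.72 dB → −1.7 dB

−1.7 dB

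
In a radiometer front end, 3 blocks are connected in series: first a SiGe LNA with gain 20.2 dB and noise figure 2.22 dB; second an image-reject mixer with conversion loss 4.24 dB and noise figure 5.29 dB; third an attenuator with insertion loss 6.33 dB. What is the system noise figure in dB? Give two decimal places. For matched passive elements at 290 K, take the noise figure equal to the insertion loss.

Convert to linear (a loss of L dB is a gain of −L dB): F_i = 10^(NF_i/10), G_i = 10^(G_i,dB/10)
  Stage 1: F_1 = 10^(2.22/10) = 1.667, G_1 = 10^(20.2/10) = 104.7
  Stage 2: F_2 = 10^(5.29/10) = 3.381, G_2 = 10^(−4.24/10) = 0.3767
  Stage 3: F_3 = 10^(6.33/10) = 4.295, G_3 = 10^(−6.33/10) = 0.2328
Friis cascade:
  F = 1.667 + (3.381 − 1)/104.7 + (4.295 − 1)/39.45 = 1.774
NF = 10 log₁₀(1.774) = 2.49 dB

2.49 dB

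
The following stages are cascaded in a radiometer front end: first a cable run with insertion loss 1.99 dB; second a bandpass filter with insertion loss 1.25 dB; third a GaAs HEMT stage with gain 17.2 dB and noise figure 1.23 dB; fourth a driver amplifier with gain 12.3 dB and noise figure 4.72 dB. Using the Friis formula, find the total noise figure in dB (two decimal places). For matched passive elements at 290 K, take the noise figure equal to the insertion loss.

Convert to linear (a loss of L dB is a gain of −L dB): F_i = 10^(NF_i/10), G_i = 10^(G_i,dB/10)
  Stage 1: F_1 = 10^(1.99/10) = 1.581, G_1 = 10^(−1.99/10) = 0.6324
  Stage 2: F_2 = 10^(1.25/10) = 1.334, G_2 = 10^(−1.25/10) = 0.7499
  Stage 3: F_3 = 10^(1.23/10) = 1.327, G_3 = 10^(17.2/10) = 52.48
  Stage 4: F_4 = 10^(4.72/10) = 2.965, G_4 = 10^(12.3/10) = 16.98
Friis cascade:
  F = 1.581 + (1.334 − 1)/0.6324 + (1.327 − 1)/0.4742 + (2.965 − 1)/24.89 = 2.878
NF = 10 log₁₀(2.878) = 4.59 dB

4.59 dB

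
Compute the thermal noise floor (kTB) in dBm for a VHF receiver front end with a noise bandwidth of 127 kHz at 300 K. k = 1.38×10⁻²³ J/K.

P_n = kTB = 1.38×10⁻²³ × 300 × 1.27×10⁵ = 5.26×10⁻¹⁶ W
In dBm: 10 log₁₀(5.26×10⁻¹⁶ / 10⁻³) = −122.8 dBm

−122.8 dBm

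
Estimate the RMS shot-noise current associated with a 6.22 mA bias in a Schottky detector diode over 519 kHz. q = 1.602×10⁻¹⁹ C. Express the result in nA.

I_n = √(2qI·B)
2qI·B = 2 × 1.602×10⁻¹⁹ × 6.22×10⁻³ × 5.19×10⁵ = 1.03×10⁻¹⁵ A²
I_n = √(1.03×10⁻¹⁵) = 3.22×10⁻⁸ A = 32.2 nA

32.2 nA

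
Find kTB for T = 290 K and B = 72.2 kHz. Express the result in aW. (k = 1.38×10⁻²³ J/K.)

289 aW

P_n = kTB = 1.38×10⁻²³ × 290 × 7.22×10⁴ = 2.89×10⁻¹⁶ W = 289 aW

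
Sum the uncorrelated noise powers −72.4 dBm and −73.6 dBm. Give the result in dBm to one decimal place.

Convert to linear, add, convert back:
P₁ = 5.75×10⁻¹¹ W, P₂ = 4.37×10⁻¹¹ W
P_tot = 1.01×10⁻¹⁰ W → 10 log₁₀(P_tot / 10⁻³) = −69.9 dBm

−69.9 dBm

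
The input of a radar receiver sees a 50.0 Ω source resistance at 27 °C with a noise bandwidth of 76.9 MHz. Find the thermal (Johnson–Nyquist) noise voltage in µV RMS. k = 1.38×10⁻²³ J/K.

7.98 µV

T = 27 °C + 273.15 = 300.15 K
V_n = √(4kTRB)
4kTRB = 4 × 1.38×10⁻²³ × 300.15 × 5.00×10¹ × 7.69×10⁷ = 6.37×10⁻¹¹ V²
V_n = √(6.37×10⁻¹¹) = 7.98×10⁻⁶ V = 7.98 µV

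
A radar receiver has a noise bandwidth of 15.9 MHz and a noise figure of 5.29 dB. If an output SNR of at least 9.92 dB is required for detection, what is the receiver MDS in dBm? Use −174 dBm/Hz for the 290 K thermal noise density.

Sensitivity = −174 + 10 log₁₀(B) + NF + SNR_min
= −174 + 72.01 + 5.29 + 9.92
= −86.78 dBm → −86.8 dBm

−86.8 dBm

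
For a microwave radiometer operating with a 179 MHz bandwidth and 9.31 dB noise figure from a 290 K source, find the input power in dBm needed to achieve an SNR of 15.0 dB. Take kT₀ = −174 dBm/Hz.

Sensitivity = −174 + 10 log₁₀(B) + NF + SNR_min
= −174 + 82.53 + 9.31 + 15.0
= −67.16 dBm → −67.2 dBm

−67.2 dBm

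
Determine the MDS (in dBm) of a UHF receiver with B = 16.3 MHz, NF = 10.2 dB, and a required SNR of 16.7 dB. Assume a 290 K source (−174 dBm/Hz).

−75.0 dBm

Sensitivity = −174 + 10 log₁₀(B) + NF + SNR_min
= −174 + 72.12 + 10.2 + 16.7
= −74.98 dBm → −75.0 dBm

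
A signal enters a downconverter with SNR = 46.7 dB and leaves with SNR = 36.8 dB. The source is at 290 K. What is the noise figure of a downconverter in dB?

NF (dB) = SNR_in(dB) − SNR_out(dB) when the source is at T₀
NF = 46.7 − 36.8 = 9.9 dB

9.9 dB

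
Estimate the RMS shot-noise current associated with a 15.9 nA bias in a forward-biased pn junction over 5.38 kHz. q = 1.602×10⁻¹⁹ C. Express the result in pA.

5.24 pA

I_n = √(2qI·B)
2qI·B = 2 × 1.602×10⁻¹⁹ × 1.59×10⁻⁸ × 5.38×10³ = 2.74×10⁻²³ A²
I_n = √(2.74×10⁻²³) = 5.24×10⁻¹² A = 5.24 pA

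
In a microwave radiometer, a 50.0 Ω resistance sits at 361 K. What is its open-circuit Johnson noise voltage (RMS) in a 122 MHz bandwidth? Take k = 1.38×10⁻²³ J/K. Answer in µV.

V_n = √(4kTRB)
4kTRB = 4 × 1.38×10⁻²³ × 361 × 5.00×10¹ × 1.22×10⁸ = 1.22×10⁻¹⁰ V²
V_n = √(1.22×10⁻¹⁰) = 1.10×10⁻⁵ V = 11.0 µV

11.0 µV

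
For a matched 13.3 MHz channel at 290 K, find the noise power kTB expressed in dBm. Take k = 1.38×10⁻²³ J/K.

P_n = kTB = 1.38×10⁻²³ × 290 × 1.33×10⁷ = 5.32×10⁻¹⁴ W
In dBm: 10 log₁₀(5.32×10⁻¹⁴ / 10⁻³) = −102.7 dBm

−102.7 dBm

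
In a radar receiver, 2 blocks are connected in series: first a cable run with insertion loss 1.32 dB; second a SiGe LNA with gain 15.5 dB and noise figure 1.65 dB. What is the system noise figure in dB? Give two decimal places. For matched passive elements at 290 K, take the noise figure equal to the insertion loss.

Convert to linear (a loss of L dB is a gain of −L dB): F_i = 10^(NF_i/10), G_i = 10^(G_i,dB/10)
  Stage 1: F_1 = 10^(1.32/10) = 1.355, G_1 = 10^(−1.32/10) = 0.7379
  Stage 2: F_2 = 10^(1.65/10) = 1.462, G_2 = 10^(15.5/10) = 35.48
Friis cascade:
  F = 1.355 + (1.462 − 1)/0.7379 = 1.982
NF = 10 log₁₀(1.982) = 2.97 dB

2.97 dB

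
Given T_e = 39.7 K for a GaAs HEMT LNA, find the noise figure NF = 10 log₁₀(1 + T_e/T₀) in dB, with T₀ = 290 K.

0.557 dB

F = 1 + T_e/T₀ = 1 + 39.7/290 = 1.1369
NF = 10 log₁₀(1.1369) = 0.557 dB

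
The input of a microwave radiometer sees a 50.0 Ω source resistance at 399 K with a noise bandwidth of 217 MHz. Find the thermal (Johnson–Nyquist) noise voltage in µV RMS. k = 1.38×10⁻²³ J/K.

V_n = √(4kTRB)
4kTRB = 4 × 1.38×10⁻²³ × 399 × 5.00×10¹ × 2.17×10⁸ = 2.39×10⁻¹⁰ V²
V_n = √(2.39×10⁻¹⁰) = 1.55×10⁻⁵ V = 15.5 µV

15.5 µV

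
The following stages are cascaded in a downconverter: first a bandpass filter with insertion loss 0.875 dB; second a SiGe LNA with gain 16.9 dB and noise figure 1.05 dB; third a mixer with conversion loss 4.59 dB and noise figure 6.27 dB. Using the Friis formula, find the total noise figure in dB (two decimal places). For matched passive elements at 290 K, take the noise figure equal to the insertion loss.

2.14 dB

Convert to linear (a loss of L dB is a gain of −L dB): F_i = 10^(NF_i/10), G_i = 10^(G_i,dB/10)
  Stage 1: F_1 = 10^(0.875/10) = 1.223, G_1 = 10^(−0.875/10) = 0.8175
  Stage 2: F_2 = 10^(1.05/10) = 1.274, G_2 = 10^(16.9/10) = 48.98
  Stage 3: F_3 = 10^(6.27/10) = 4.236, G_3 = 10^(−4.59/10) = 0.3475
Friis cascade:
  F = 1.223 + (1.274 − 1)/0.8175 + (4.236 − 1)/40.04 = 1.639
NF = 10 log₁₀(1.639) = 2.14 dB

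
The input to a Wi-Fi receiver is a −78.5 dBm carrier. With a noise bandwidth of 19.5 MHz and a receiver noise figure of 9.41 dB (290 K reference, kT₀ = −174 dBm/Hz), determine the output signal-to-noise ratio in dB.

13.2 dB

Noise floor: N = −174 + 10 log₁₀(B) + NF
10 log₁₀(1.95×10⁷) = 72.9 dB
N = −174 + 72.9 + 9.41 = −91.69 dBm
SNR = P_sig − N = −78.5 − (−91.69) = 13.19 dB → 13.2 dB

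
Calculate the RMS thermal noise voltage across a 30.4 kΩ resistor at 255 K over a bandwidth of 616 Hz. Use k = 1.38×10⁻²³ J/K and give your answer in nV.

513 nV

V_n = √(4kTRB)
4kTRB = 4 × 1.38×10⁻²³ × 255 × 3.04×10⁴ × 6.16×10² = 2.64×10⁻¹³ V²
V_n = √(2.64×10⁻¹³) = 5.13×10⁻⁷ V = 513 nV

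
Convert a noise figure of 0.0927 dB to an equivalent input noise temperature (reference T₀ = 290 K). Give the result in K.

6.26 K

F = 10^(0.0927/10) = 1.02157
T_e = (F − 1)·T₀ = (1.02157 − 1) × 290 = 6.26 K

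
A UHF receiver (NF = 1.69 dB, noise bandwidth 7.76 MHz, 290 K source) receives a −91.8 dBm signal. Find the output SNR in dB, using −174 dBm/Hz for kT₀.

Noise floor: N = −174 + 10 log₁₀(B) + NF
10 log₁₀(7.76×10⁶) = 68.9 dB
N = −174 + 68.9 + 1.69 = −103.41 dBm
SNR = P_sig − N = −91.8 − (−103.41) = 11.61 dB → 11.6 dB

11.6 dB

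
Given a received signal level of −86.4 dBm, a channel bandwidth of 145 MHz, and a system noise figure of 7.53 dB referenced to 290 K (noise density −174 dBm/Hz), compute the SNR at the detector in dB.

−1.5 dB

Noise floor: N = −174 + 10 log₁₀(B) + NF
10 log₁₀(1.45×10⁸) = 81.61 dB
N = −174 + 81.61 + 7.53 = −84.86 dBm
SNR = P_sig − N = −86.4 − (−84.86) = −1.54 dB → −1.5 dB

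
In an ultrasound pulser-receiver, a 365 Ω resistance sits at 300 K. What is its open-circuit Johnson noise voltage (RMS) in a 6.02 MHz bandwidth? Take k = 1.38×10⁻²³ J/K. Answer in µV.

V_n = √(4kTRB)
4kTRB = 4 × 1.38×10⁻²³ × 300 × 3.65×10² × 6.02×10⁶ = 3.64×10⁻¹¹ V²
V_n = √(3.64×10⁻¹¹) = 6.03×10⁻⁶ V = 6.03 µV

6.03 µV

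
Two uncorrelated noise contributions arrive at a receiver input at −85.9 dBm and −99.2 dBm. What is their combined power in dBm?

Convert to linear, add, convert back:
P₁ = 2.57×10⁻¹² W, P₂ = 1.20×10⁻¹³ W
P_tot = 2.69×10⁻¹² W → 10 log₁₀(P_tot / 10⁻³) = −85.7 dBm

−85.7 dBm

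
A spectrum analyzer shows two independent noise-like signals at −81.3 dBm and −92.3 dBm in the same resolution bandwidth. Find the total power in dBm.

−81.0 dBm

Convert to linear, add, convert back:
P₁ = 7.41×10⁻¹² W, P₂ = 5.89×10⁻¹³ W
P_tot = 8.00×10⁻¹² W → 10 log₁₀(P_tot / 10⁻³) = −81.0 dBm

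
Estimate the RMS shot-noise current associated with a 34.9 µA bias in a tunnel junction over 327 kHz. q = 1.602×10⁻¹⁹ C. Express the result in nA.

I_n = √(2qI·B)
2qI·B = 2 × 1.602×10⁻¹⁹ × 3.49×10⁻⁵ × 3.27×10⁵ = 3.66×10⁻¹⁸ A²
I_n = √(3.66×10⁻¹⁸) = 1.91×10⁻⁹ A = 1.91 nA

1.91 nA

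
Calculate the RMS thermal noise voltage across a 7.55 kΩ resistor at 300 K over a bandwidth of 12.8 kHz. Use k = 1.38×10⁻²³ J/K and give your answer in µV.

V_n = √(4kTRB)
4kTRB = 4 × 1.38×10⁻²³ × 300 × 7.55×10³ × 1.28×10⁴ = 1.60×10⁻¹² V²
V_n = √(1.60×10⁻¹²) = 1.27×10⁻⁶ V = 1.27 µV

1.27 µV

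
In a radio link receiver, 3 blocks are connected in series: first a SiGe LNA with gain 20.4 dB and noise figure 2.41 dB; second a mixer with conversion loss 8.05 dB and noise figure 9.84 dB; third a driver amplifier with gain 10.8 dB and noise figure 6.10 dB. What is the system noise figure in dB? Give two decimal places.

3.01 dB

Convert to linear (a loss of L dB is a gain of −L dB): F_i = 10^(NF_i/10), G_i = 10^(G_i,dB/10)
  Stage 1: F_1 = 10^(2.41/10) = 1.742, G_1 = 10^(20.4/10) = 109.6
  Stage 2: F_2 = 10^(9.84/10) = 9.638, G_2 = 10^(−8.05/10) = 0.1567
  Stage 3: F_3 = 10^(6.10/10) = 4.074, G_3 = 10^(10.8/10) = 12.02
Friis cascade:
  F = 1.742 + (9.638 − 1)/109.6 + (4.074 − 1)/17.18 = 2.000
NF = 10 log₁₀(2.000) = 3.01 dB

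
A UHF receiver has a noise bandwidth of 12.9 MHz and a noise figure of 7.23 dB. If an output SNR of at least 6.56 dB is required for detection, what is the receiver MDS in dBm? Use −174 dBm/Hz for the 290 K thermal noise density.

−89.1 dBm

Sensitivity = −174 + 10 log₁₀(B) + NF + SNR_min
= −174 + 71.11 + 7.23 + 6.56
= −89.10 dBm → −89.1 dBm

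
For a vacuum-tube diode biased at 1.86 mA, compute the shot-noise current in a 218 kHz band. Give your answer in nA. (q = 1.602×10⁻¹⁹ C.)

I_n = √(2qI·B)
2qI·B = 2 × 1.602×10⁻¹⁹ × 1.86×10⁻³ × 2.18×10⁵ = 1.30×10⁻¹⁶ A²
I_n = √(1.30×10⁻¹⁶) = 1.14×10⁻⁸ A = 11.4 nA

11.4 nA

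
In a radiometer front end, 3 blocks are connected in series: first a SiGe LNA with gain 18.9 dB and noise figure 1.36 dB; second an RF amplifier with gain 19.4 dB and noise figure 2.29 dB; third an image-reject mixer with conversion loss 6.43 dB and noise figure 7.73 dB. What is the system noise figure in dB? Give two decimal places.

Convert to linear (a loss of L dB is a gain of −L dB): F_i = 10^(NF_i/10), G_i = 10^(G_i,dB/10)
  Stage 1: F_1 = 10^(1.36/10) = 1.368, G_1 = 10^(18.9/10) = 77.62
  Stage 2: F_2 = 10^(2.29/10) = 1.694, G_2 = 10^(19.4/10) = 87.10
  Stage 3: F_3 = 10^(7.73/10) = 5.929, G_3 = 10^(−6.43/10) = 0.2275
Friis cascade:
  F = 1.368 + (1.694 − 1)/77.62 + (5.929 − 1)/6761 = 1.377
NF = 10 log₁₀(1.377) = 1.39 dB

1.39 dB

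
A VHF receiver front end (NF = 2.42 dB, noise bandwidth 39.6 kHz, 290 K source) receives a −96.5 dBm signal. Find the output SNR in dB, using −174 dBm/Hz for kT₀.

Noise floor: N = −174 + 10 log₁₀(B) + NF
10 log₁₀(3.96×10⁴) = 45.98 dB
N = −174 + 45.98 + 2.42 = −125.60 dBm
SNR = P_sig − N = −96.5 − (−125.60) = 29.10 dB → 29.1 dB

29.1 dB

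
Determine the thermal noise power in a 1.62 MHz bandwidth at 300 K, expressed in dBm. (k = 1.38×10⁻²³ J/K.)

P_n = kTB = 1.38×10⁻²³ × 300 × 1.62×10⁶ = 6.71×10⁻¹⁵ W
In dBm: 10 log₁₀(6.71×10⁻¹⁵ / 10⁻³) = −111.7 dBm

−111.7 dBm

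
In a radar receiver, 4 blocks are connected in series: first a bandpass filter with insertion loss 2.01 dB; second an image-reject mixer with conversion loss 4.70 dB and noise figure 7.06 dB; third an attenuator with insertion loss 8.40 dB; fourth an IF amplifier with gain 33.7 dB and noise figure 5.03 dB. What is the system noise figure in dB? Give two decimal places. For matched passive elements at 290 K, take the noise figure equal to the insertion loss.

20.28 dB

Convert to linear (a loss of L dB is a gain of −L dB): F_i = 10^(NF_i/10), G_i = 10^(G_i,dB/10)
  Stage 1: F_1 = 10^(2.01/10) = 1.589, G_1 = 10^(−2.01/10) = 0.6295
  Stage 2: F_2 = 10^(7.06/10) = 5.082, G_2 = 10^(−4.70/10) = 0.3388
  Stage 3: F_3 = 10^(8.40/10) = 6.918, G_3 = 10^(−8.40/10) = 0.1445
  Stage 4: F_4 = 10^(5.03/10) = 3.184, G_4 = 10^(33.7/10) = 2344
Friis cascade:
  F = 1.589 + (5.082 − 1)/0.6295 + (6.918 − 1)/0.2133 + (3.184 − 1)/0.03083 = 106.7
NF = 10 log₁₀(106.7) = 20.28 dB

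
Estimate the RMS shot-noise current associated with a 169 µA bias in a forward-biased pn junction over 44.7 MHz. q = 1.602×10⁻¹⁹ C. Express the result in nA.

I_n = √(2qI·B)
2qI·B = 2 × 1.602×10⁻¹⁹ × 1.69×10⁻⁴ × 4.47×10⁷ = 2.42×10⁻¹⁵ A²
I_n = √(2.42×10⁻¹⁵) = 4.92×10⁻⁸ A = 49.2 nA

49.2 nA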